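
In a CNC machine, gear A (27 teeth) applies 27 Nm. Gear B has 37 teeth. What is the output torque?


Given: N1 = 27, N2 = 37, T1 = 27 Nm
Using T2/T1 = N2/N1
T2 = T1 * N2 / N1
T2 = 27 * 37 / 27
T2 = 999 / 27
T2 = 37 Nm

37 Nm


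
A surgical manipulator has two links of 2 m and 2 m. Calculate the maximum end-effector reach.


Given: L1 = 2 m, L2 = 2 m
For a 2-link planar arm, max reach = L1 + L2 (fully extended)
Max reach = 2 + 2
Max reach = 4 m

4 m


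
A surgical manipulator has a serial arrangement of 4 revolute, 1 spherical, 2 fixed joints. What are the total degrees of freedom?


Given: serial robot with 4 revolute, 1 spherical, 2 fixed joints
DOF contribution per joint type: revolute=1, prismatic=1, spherical=3, fixed=0
DOF = 4*1 + 1*3 + 2*0
DOF = 7

7


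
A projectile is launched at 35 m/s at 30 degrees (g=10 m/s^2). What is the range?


Given: v0 = 35 m/s, theta = 30 deg, g = 10 m/s^2
sin(2*30) = sin(60) = sqrt(3)/2
Using R = v0^2 * sin(2*theta) / g
R = 35^2 * (sqrt(3)/2) / 10
R = 1225 * sqrt(3) / 20
R = 245/4*sqrt(3) m

245/4*sqrt(3) m


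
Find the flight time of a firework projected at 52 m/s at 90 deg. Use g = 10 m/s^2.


Given: v0 = 52 m/s, theta = 90 deg, g = 10 m/s^2
sin(90) = 1
Using T = 2*v0*sin(theta) / g
T = 2*52*1 / 10
T = 104 / 10
T = 52/5 s

52/5 s


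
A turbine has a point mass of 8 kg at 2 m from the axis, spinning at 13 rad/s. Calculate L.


Given: m = 8 kg, r = 2 m, omega = 13 rad/s
For a point mass: I = m*r^2
I = 8*2^2 = 8*4 = 32
L = I*omega = 32*13
L = 416 kg*m^2/s

416 kg*m^2/s


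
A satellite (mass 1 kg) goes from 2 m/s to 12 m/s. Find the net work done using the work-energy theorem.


Given: m = 1 kg, v0 = 2 m/s, v = 12 m/s
Using W = (1/2)*m*(v^2 - v0^2)
v^2 = 12^2 = 144
v0^2 = 2^2 = 4
v^2 - v0^2 = 144 - 4 = 140
W = (1/2)*1*140 = 70 J

70 J


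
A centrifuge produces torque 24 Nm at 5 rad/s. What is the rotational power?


Given: tau = 24 Nm, omega = 5 rad/s
Using P = tau * omega
P = 24 * 5
P = 120 W

120 W


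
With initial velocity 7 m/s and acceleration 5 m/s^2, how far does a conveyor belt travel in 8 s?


Given: v0 = 7 m/s, a = 5 m/s^2, t = 8 s
Using s = v0*t + (1/2)*a*t^2
s = 7*8 + (1/2)*5*8^2
s = 56 + (1/2)*320
s = 56 + 160
s = 216

216 m


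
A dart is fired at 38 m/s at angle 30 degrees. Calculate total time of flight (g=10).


Given: v0 = 38 m/s, theta = 30 deg, g = 10 m/s^2
sin(30) = 1/2
Using T = 2*v0*sin(theta) / g
T = 2*38*1/2 / 10
T = 38 / 10
T = 19/5 s

19/5 s


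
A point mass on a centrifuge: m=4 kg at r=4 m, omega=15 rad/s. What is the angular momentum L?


Given: m = 4 kg, r = 4 m, omega = 15 rad/s
For a point mass: I = m*r^2
I = 4*4^2 = 4*16 = 64
L = I*omega = 64*15
L = 960 kg*m^2/s

960 kg*m^2/s


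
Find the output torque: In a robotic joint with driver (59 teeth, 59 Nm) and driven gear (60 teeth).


Given: N1 = 59, N2 = 60, T1 = 59 Nm
Using T2/T1 = N2/N1
T2 = T1 * N2 / N1
T2 = 59 * 60 / 59
T2 = 3540 / 59
T2 = 60 Nm

60 Nm


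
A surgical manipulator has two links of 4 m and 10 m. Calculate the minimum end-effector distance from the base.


Given: L1 = 4 m, L2 = 10 m
For a 2-link planar arm, min reach = |L1 - L2| (second link folded back)
Min reach = |4 - 10|
Min reach = 6 m

6 m


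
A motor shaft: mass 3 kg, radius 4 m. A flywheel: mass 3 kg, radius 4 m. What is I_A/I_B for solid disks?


Given: M1=3 kg, R1=4 m, M2=3 kg, R2=4 m
For a disk: I = (1/2)*M*R^2, so I_A/I_B = (M1*R1^2)/(M2*R2^2)
M1*R1^2 = 3*16 = 48
M2*R2^2 = 3*16 = 48
I_A/I_B = 48/48 = 1

1


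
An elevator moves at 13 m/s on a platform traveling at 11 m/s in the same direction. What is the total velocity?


Given: object velocity = 13 m/s, platform velocity = 11 m/s (same direction)
Using classical velocity addition: v_total = v_object + v_platform
v_total = 13 + 11
v_total = 24 m/s

24 m/s


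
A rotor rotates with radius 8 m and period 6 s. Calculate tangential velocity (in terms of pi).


Given: radius r = 8 m, period T = 6 s
Using v = 2*pi*r / T
v = 2*pi*8 / 6
v = 16*pi / 6
v = 8/3*pi m/s

8/3*pi m/s


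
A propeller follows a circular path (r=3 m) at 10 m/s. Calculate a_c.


Given: v = 10 m/s, r = 3 m
Using a_c = v^2 / r
a_c = 10^2 / 3
a_c = 100 / 3
a_c = 100/3 m/s^2

100/3 m/s^2


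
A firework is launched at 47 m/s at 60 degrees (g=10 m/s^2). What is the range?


Given: v0 = 47 m/s, theta = 60 deg, g = 10 m/s^2
sin(2*60) = sin(120) = sqrt(3)/2
Using R = v0^2 * sin(2*theta) / g
R = 47^2 * (sqrt(3)/2) / 10
R = 2209 * sqrt(3) / 20
R = 2209/20*sqrt(3) m

2209/20*sqrt(3) m


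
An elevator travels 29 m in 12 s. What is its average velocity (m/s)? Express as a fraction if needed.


Given: distance d = 29 m, time t = 12 s
Using v = d / t
v = 29 / 12
v = 29/12 m/s

29/12 m/s


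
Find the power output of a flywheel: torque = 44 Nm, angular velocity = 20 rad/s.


Given: tau = 44 Nm, omega = 20 rad/s
Using P = tau * omega
P = 44 * 20
P = 880 W

880 W


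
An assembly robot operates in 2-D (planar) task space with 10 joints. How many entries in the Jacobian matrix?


Given: task space dimension = 2, joints = 10
Jacobian is a 2 x 10 matrix
Total entries = rows * columns
Total = 2 * 10
Total = 20

20


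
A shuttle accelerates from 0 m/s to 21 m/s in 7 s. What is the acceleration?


Given: initial velocity v0 = 0 m/s, final velocity v = 21 m/s, time t = 7 s
Using a = (v - v0) / t
a = (21 - 0) / 7
a = 21 / 7
a = 3 m/s^2

3 m/s^2


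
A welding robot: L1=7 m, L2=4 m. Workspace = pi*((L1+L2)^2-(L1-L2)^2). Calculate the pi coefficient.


Given: L1 = 7, L2 = 4
(L1+L2)^2 = (11)^2 = 121
(L1-L2)^2 = (3)^2 = 9
Difference = 121 - 9 = 112
This equals 4*L1*L2 = 4*7*4 = 112
Workspace area = 112*pi

112


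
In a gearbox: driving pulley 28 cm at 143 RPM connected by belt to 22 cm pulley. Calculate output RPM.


Given: D1 = 28 cm, w1 = 143 RPM, D2 = 22 cm
Using D1*w1 = D2*w2
w2 = D1*w1 / D2
w2 = 28*143 / 22
w2 = 4004 / 22
w2 = 182 RPM

182 RPM


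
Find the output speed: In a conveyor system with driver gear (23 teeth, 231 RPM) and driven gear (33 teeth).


Given: N1 = 23 teeth, w1 = 231 RPM, N2 = 33 teeth
Using N1*w1 = N2*w2
w2 = N1*w1 / N2
w2 = 23*231 / 33
w2 = 5313 / 33
w2 = 161 RPM

161 RPM


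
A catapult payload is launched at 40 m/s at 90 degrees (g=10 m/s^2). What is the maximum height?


Given: v0 = 40 m/s, theta = 90 deg, g = 10 m/s^2
sin^2(90) = 1
Using H = v0^2 * sin^2(theta) / (2*g)
H = 40^2 * 1 / (2*10)
H = 1600 * 1 / 20
H = 1600 / 20
H = 80 m

80 m


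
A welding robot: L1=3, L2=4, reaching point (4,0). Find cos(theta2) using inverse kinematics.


Given: L1 = 3, L2 = 4, target (x, y) = (4, 0)
Using cos(theta2) = (x^2 + y^2 - L1^2 - L2^2) / (2*L1*L2)
x^2 + y^2 = 4^2 + 0 = 16
L1^2 + L2^2 = 9 + 16 = 25
Numerator = 16 - 25 = -9
Denominator = 2*3*4 = 24
cos(theta2) = -9/24 = -3/8

-3/8


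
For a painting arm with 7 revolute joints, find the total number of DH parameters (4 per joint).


Given: 7 joints, 4 DH parameters per joint (d, theta, a, alpha)
Total DH parameters = number_of_joints * 4
Total = 7 * 4
Total = 28

28


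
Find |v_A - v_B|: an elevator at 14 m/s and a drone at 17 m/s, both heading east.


Given: v_A = 14 m/s east, v_B = 17 m/s east
Both move in the same direction; relative speed = |v_A - v_B|
|14 - 17| = |-3|
= 3 m/s

3 m/s


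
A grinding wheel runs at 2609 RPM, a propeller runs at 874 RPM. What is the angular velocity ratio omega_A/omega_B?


Given: RPM_A = 2609, RPM_B = 874
omega = 2*pi*RPM/60, so omega_A/omega_B = RPM_A / RPM_B
omega_A/omega_B = 2609 / 874
omega_A/omega_B = 2609/874

2609/874


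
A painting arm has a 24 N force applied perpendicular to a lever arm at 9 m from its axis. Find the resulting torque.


Given: F = 24 N, r = 9 m, angle = 90 deg (perpendicular)
Using tau = F * r * sin(90)
sin(90) = 1
tau = 24 * 9 * 1
tau = 216 Nm

216 Nm


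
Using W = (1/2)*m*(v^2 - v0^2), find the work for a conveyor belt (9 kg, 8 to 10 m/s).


Given: m = 9 kg, v0 = 8 m/s, v = 10 m/s
Using W = (1/2)*m*(v^2 - v0^2)
v^2 = 10^2 = 100
v0^2 = 8^2 = 64
v^2 - v0^2 = 100 - 64 = 36
W = (1/2)*9*36 = 162 J

162 J


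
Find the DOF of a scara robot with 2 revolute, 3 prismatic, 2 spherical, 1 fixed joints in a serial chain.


Given: serial robot with 2 revolute, 3 prismatic, 2 spherical, 1 fixed joints
DOF contribution per joint type: revolute=1, prismatic=1, spherical=3, fixed=0
DOF = 2*1 + 3*1 + 2*3 + 1*0
DOF = 11

11


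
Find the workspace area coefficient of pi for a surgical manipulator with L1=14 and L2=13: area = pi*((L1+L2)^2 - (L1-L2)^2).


Given: L1 = 14, L2 = 13
(L1+L2)^2 = (27)^2 = 729
(L1-L2)^2 = (1)^2 = 1
Difference = 729 - 1 = 728
This equals 4*L1*L2 = 4*14*13 = 728
Workspace area = 728*pi

728


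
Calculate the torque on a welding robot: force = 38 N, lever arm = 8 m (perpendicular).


Given: F = 38 N, r = 8 m, angle = 90 deg (perpendicular)
Using tau = F * r * sin(90)
sin(90) = 1
tau = 38 * 8 * 1
tau = 304 Nm

304 Nm


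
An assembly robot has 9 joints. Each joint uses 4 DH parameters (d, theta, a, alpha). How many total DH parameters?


Given: 9 joints, 4 DH parameters per joint (d, theta, a, alpha)
Total DH parameters = number_of_joints * 4
Total = 9 * 4
Total = 36

36


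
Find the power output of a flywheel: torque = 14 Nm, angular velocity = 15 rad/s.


Given: tau = 14 Nm, omega = 15 rad/s
Using P = tau * omega
P = 14 * 15
P = 210 W

210 W


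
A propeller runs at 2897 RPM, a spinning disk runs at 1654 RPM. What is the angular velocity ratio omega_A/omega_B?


Given: RPM_A = 2897, RPM_B = 1654
omega = 2*pi*RPM/60, so omega_A/omega_B = RPM_A / RPM_B
omega_A/omega_B = 2897 / 1654
omega_A/omega_B = 2897/1654

2897/1654


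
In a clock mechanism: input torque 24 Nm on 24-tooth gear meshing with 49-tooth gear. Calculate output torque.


Given: N1 = 24, N2 = 49, T1 = 24 Nm
Using T2/T1 = N2/N1
T2 = T1 * N2 / N1
T2 = 24 * 49 / 24
T2 = 1176 / 24
T2 = 49 Nm

49 Nm


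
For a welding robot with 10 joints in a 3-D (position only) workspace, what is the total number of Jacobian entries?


Given: task space dimension = 3, joints = 10
Jacobian is a 3 x 10 matrix
Total entries = rows * columns
Total = 3 * 10
Total = 30

30


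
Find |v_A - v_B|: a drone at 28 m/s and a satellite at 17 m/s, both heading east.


Given: v_A = 28 m/s east, v_B = 17 m/s east
Both move in the same direction; relative speed = |v_A - v_B|
|28 - 17| = |11|
= 11 m/s

11 m/s


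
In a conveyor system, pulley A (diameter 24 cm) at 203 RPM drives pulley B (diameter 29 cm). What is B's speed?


Given: D1 = 24 cm, w1 = 203 RPM, D2 = 29 cm
Using D1*w1 = D2*w2
w2 = D1*w1 / D2
w2 = 24*203 / 29
w2 = 4872 / 29
w2 = 168 RPM

168 RPM


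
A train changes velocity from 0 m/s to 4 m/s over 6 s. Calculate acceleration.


Given: initial velocity v0 = 0 m/s, final velocity v = 4 m/s, time t = 6 s
Using a = (v - v0) / t
a = (4 - 0) / 6
a = 4 / 6
a = 2/3 m/s^2

2/3 m/s^2


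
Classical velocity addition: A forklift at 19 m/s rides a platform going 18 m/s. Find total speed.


Given: object velocity = 19 m/s, platform velocity = 18 m/s (same direction)
Using classical velocity addition: v_total = v_object + v_platform
v_total = 19 + 18
v_total = 37 m/s

37 m/s


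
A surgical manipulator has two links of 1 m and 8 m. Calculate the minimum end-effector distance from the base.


Given: L1 = 1 m, L2 = 8 m
For a 2-link planar arm, min reach = |L1 - L2| (second link folded back)
Min reach = |1 - 8|
Min reach = 7 m

7 m


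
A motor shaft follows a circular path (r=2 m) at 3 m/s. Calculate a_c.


Given: v = 3 m/s, r = 2 m
Using a_c = v^2 / r
a_c = 3^2 / 2
a_c = 9 / 2
a_c = 9/2 m/s^2

9/2 m/s^2


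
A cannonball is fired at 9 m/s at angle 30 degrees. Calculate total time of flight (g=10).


Given: v0 = 9 m/s, theta = 30 deg, g = 10 m/s^2
sin(30) = 1/2
Using T = 2*v0*sin(theta) / g
T = 2*9*1/2 / 10
T = 9 / 10
T = 9/10 s

9/10 s


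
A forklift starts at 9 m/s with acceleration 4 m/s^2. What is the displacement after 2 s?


Given: v0 = 9 m/s, a = 4 m/s^2, t = 2 s
Using s = v0*t + (1/2)*a*t^2
s = 9*2 + (1/2)*4*2^2
s = 18 + (1/2)*16
s = 18 + 8
s = 26

26 m


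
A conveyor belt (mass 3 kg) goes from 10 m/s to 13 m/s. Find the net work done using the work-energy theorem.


Given: m = 3 kg, v0 = 10 m/s, v = 13 m/s
Using W = (1/2)*m*(v^2 - v0^2)
v^2 = 13^2 = 169
v0^2 = 10^2 = 100
v^2 - v0^2 = 169 - 100 = 69
W = (1/2)*3*69 = 207/2 J

207/2 J


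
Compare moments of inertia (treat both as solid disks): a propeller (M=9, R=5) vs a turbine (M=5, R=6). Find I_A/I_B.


Given: M1=9 kg, R1=5 m, M2=5 kg, R2=6 m
For a disk: I = (1/2)*M*R^2, so I_A/I_B = (M1*R1^2)/(M2*R2^2)
M1*R1^2 = 9*25 = 225
M2*R2^2 = 5*36 = 180
I_A/I_B = 225/180 = 5/4

5/4


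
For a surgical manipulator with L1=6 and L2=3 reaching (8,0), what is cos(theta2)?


Given: L1 = 6, L2 = 3, target (x, y) = (8, 0)
Using cos(theta2) = (x^2 + y^2 - L1^2 - L2^2) / (2*L1*L2)
x^2 + y^2 = 8^2 + 0 = 64
L1^2 + L2^2 = 36 + 9 = 45
Numerator = 64 - 45 = 19
Denominator = 2*6*3 = 36
cos(theta2) = 19/36 = 19/36

19/36


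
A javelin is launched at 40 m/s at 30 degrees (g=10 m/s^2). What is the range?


Given: v0 = 40 m/s, theta = 30 deg, g = 10 m/s^2
sin(2*30) = sin(60) = sqrt(3)/2
Using R = v0^2 * sin(2*theta) / g
R = 40^2 * (sqrt(3)/2) / 10
R = 1600 * sqrt(3) / 20
R = 80*sqrt(3) m

80*sqrt(3) m


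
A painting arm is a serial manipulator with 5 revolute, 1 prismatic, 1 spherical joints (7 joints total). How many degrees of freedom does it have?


Given: serial robot with 5 revolute, 1 prismatic, 1 spherical joints
DOF contribution per joint type: revolute=1, prismatic=1, spherical=3, fixed=0
DOF = 5*1 + 1*1 + 1*3
DOF = 9

9


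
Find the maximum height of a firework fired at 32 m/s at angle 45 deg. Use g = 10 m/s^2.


Given: v0 = 32 m/s, theta = 45 deg, g = 10 m/s^2
sin^2(45) = 1/2
Using H = v0^2 * sin^2(theta) / (2*g)
H = 32^2 * 1/2 / (2*10)
H = 1024 * 1/2 / 20
H = 512 / 20
H = 128/5 m

128/5 m


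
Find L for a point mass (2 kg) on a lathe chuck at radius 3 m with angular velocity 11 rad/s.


Given: m = 2 kg, r = 3 m, omega = 11 rad/s
For a point mass: I = m*r^2
I = 2*3^2 = 2*9 = 18
L = I*omega = 18*11
L = 198 kg*m^2/s

198 kg*m^2/s


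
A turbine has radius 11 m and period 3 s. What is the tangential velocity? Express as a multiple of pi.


Given: radius r = 11 m, period T = 3 s
Using v = 2*pi*r / T
v = 2*pi*11 / 3
v = 22*pi / 3
v = 22/3*pi m/s

22/3*pi m/s


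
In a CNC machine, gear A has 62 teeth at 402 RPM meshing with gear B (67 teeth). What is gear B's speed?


Given: N1 = 62 teeth, w1 = 402 RPM, N2 = 67 teeth
Using N1*w1 = N2*w2
w2 = N1*w1 / N2
w2 = 62*402 / 67
w2 = 24924 / 67
w2 = 372 RPM

372 RPM


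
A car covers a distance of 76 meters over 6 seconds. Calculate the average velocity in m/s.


Given: distance d = 76 m, time t = 6 s
Using v = d / t
v = 76 / 6
v = 38/3 m/s

38/3 m/s


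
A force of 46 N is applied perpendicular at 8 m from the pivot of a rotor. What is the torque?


Given: F = 46 N, r = 8 m, angle = 90 deg (perpendicular)
Using tau = F * r * sin(90)
sin(90) = 1
tau = 46 * 8 * 1
tau = 368 Nm

368 Nm


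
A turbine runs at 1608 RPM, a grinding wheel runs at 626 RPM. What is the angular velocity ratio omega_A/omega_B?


Given: RPM_A = 1608, RPM_B = 626
omega = 2*pi*RPM/60, so omega_A/omega_B = RPM_A / RPM_B
omega_A/omega_B = 1608 / 626
omega_A/omega_B = 804/313

804/313


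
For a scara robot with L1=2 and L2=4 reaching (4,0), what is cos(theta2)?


Given: L1 = 2, L2 = 4, target (x, y) = (4, 0)
Using cos(theta2) = (x^2 + y^2 - L1^2 - L2^2) / (2*L1*L2)
x^2 + y^2 = 4^2 + 0 = 16
L1^2 + L2^2 = 4 + 16 = 20
Numerator = 16 - 20 = -4
Denominator = 2*2*4 = 16
cos(theta2) = -4/16 = -1/4

-1/4


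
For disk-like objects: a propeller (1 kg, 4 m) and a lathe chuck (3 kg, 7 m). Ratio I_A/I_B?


Given: M1=1 kg, R1=4 m, M2=3 kg, R2=7 m
For a disk: I = (1/2)*M*R^2, so I_A/I_B = (M1*R1^2)/(M2*R2^2)
M1*R1^2 = 1*16 = 16
M2*R2^2 = 3*49 = 147
I_A/I_B = 16/147 = 16/147

16/147


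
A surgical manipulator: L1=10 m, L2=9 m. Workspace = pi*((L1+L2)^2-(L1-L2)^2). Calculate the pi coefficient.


Given: L1 = 10, L2 = 9
(L1+L2)^2 = (19)^2 = 361
(L1-L2)^2 = (1)^2 = 1
Difference = 361 - 1 = 360
This equals 4*L1*L2 = 4*10*9 = 360
Workspace area = 360*pi

360


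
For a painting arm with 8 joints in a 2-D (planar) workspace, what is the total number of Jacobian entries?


Given: task space dimension = 2, joints = 8
Jacobian is a 2 x 8 matrix
Total entries = rows * columns
Total = 2 * 8
Total = 16

16


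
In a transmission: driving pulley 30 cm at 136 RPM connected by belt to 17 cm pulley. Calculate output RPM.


Given: D1 = 30 cm, w1 = 136 RPM, D2 = 17 cm
Using D1*w1 = D2*w2
w2 = D1*w1 / D2
w2 = 30*136 / 17
w2 = 4080 / 17
w2 = 240 RPM

240 RPM


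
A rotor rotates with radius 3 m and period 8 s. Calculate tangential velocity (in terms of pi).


Given: radius r = 3 m, period T = 8 s
Using v = 2*pi*r / T
v = 2*pi*3 / 8
v = 6*pi / 8
v = 3/4*pi m/s

3/4*pi m/s


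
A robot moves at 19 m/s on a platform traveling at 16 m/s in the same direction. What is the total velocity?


Given: object velocity = 19 m/s, platform velocity = 16 m/s (same direction)
Using classical velocity addition: v_total = v_object + v_platform
v_total = 19 + 16
v_total = 35 m/s

35 m/s


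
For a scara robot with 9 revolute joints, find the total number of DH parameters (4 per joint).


Given: 9 joints, 4 DH parameters per joint (d, theta, a, alpha)
Total DH parameters = number_of_joints * 4
Total = 9 * 4
Total = 36

36


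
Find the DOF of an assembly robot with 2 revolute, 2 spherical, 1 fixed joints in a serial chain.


Given: serial robot with 2 revolute, 2 spherical, 1 fixed joints
DOF contribution per joint type: revolute=1, prismatic=1, spherical=3, fixed=0
DOF = 2*1 + 2*3 + 1*0
DOF = 8

8


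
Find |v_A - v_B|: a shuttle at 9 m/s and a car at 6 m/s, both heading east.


Given: v_A = 9 m/s east, v_B = 6 m/s east
Both move in the same direction; relative speed = |v_A - v_B|
|9 - 6| = |3|
= 3 m/s

3 m/s


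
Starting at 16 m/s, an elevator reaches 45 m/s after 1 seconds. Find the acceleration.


Given: initial velocity v0 = 16 m/s, final velocity v = 45 m/s, time t = 1 s
Using a = (v - v0) / t
a = (45 - 16) / 1
a = 29 / 1
a = 29 m/s^2

29 m/s^2


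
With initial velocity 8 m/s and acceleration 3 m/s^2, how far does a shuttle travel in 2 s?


Given: v0 = 8 m/s, a = 3 m/s^2, t = 2 s
Using s = v0*t + (1/2)*a*t^2
s = 8*2 + (1/2)*3*2^2
s = 16 + (1/2)*12
s = 16 + 6
s = 22

22 m


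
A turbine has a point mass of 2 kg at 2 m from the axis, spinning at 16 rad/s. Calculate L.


Given: m = 2 kg, r = 2 m, omega = 16 rad/s
For a point mass: I = m*r^2
I = 2*2^2 = 2*4 = 8
L = I*omega = 8*16
L = 128 kg*m^2/s

128 kg*m^2/s


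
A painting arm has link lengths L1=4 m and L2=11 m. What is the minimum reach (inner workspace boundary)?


Given: L1 = 4 m, L2 = 11 m
For a 2-link planar arm, min reach = |L1 - L2| (second link folded back)
Min reach = |4 - 11|
Min reach = 7 m

7 m


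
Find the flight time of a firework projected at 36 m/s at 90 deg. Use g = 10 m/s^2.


Given: v0 = 36 m/s, theta = 90 deg, g = 10 m/s^2
sin(90) = 1
Using T = 2*v0*sin(theta) / g
T = 2*36*1 / 10
T = 72 / 10
T = 36/5 s

36/5 s


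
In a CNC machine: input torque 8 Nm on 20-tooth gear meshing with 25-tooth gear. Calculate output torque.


Given: N1 = 20, N2 = 25, T1 = 8 Nm
Using T2/T1 = N2/N1
T2 = T1 * N2 / N1
T2 = 8 * 25 / 20
T2 = 200 / 20
T2 = 10 Nm

10 Nm


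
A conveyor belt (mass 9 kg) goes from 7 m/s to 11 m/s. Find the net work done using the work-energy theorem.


Given: m = 9 kg, v0 = 7 m/s, v = 11 m/s
Using W = (1/2)*m*(v^2 - v0^2)
v^2 = 11^2 = 121
v0^2 = 7^2 = 49
v^2 - v0^2 = 121 - 49 = 72
W = (1/2)*9*72 = 324 J

324 J


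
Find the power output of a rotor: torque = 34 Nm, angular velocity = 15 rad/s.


Given: tau = 34 Nm, omega = 15 rad/s
Using P = tau * omega
P = 34 * 15
P = 510 W

510 W


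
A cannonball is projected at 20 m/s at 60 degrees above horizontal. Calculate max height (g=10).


Given: v0 = 20 m/s, theta = 60 deg, g = 10 m/s^2
sin^2(60) = 3/4
Using H = v0^2 * sin^2(theta) / (2*g)
H = 20^2 * 3/4 / (2*10)
H = 400 * 3/4 / 20
H = 300 / 20
H = 15 m

15 m


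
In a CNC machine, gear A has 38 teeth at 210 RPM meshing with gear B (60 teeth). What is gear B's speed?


Given: N1 = 38 teeth, w1 = 210 RPM, N2 = 60 teeth
Using N1*w1 = N2*w2
w2 = N1*w1 / N2
w2 = 38*210 / 60
w2 = 7980 / 60
w2 = 133 RPM

133 RPM


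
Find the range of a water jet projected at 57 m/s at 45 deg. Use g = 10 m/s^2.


Given: v0 = 57 m/s, theta = 45 deg, g = 10 m/s^2
sin(2*45) = sin(90) = 1
Using R = v0^2 * sin(2*theta) / g
R = 57^2 * 1 / 10
R = 3249 / 10
R = 3249/10 m

3249/10 m


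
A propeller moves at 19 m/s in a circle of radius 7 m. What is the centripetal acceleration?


Given: v = 19 m/s, r = 7 m
Using a_c = v^2 / r
a_c = 19^2 / 7
a_c = 361 / 7
a_c = 361/7 m/s^2

361/7 m/s^2


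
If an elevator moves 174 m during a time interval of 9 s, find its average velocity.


Given: distance d = 174 m, time t = 9 s
Using v = d / t
v = 174 / 9
v = 58/3 m/s

58/3 m/s


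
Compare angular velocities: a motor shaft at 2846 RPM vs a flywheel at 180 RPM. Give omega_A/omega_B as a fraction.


Given: RPM_A = 2846, RPM_B = 180
omega = 2*pi*RPM/60, so omega_A/omega_B = RPM_A / RPM_B
omega_A/omega_B = 2846 / 180
omega_A/omega_B = 1423/90

1423/90


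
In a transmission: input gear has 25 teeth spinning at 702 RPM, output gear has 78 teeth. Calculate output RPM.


Given: N1 = 25 teeth, w1 = 702 RPM, N2 = 78 teeth
Using N1*w1 = N2*w2
w2 = N1*w1 / N2
w2 = 25*702 / 78
w2 = 17550 / 78
w2 = 225 RPM

225 RPM


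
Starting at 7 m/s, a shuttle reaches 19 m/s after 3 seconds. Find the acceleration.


Given: initial velocity v0 = 7 m/s, final velocity v = 19 m/s, time t = 3 s
Using a = (v - v0) / t
a = (19 - 7) / 3
a = 12 / 3
a = 4 m/s^2

4 m/s^2


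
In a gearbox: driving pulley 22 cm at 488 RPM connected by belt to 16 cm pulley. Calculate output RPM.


Given: D1 = 22 cm, w1 = 488 RPM, D2 = 16 cm
Using D1*w1 = D2*w2
w2 = D1*w1 / D2
w2 = 22*488 / 16
w2 = 10736 / 16
w2 = 671 RPM

671 RPM


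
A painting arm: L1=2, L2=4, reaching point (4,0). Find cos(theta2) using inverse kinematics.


Given: L1 = 2, L2 = 4, target (x, y) = (4, 0)
Using cos(theta2) = (x^2 + y^2 - L1^2 - L2^2) / (2*L1*L2)
x^2 + y^2 = 4^2 + 0 = 16
L1^2 + L2^2 = 4 + 16 = 20
Numerator = 16 - 20 = -4
Denominator = 2*2*4 = 16
cos(theta2) = -4/16 = -1/4

-1/4


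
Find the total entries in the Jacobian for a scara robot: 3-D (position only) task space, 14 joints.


Given: task space dimension = 3, joints = 14
Jacobian is a 3 x 14 matrix
Total entries = rows * columns
Total = 3 * 14
Total = 42

42


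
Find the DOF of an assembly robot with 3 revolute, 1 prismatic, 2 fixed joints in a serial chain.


Given: serial robot with 3 revolute, 1 prismatic, 2 fixed joints
DOF contribution per joint type: revolute=1, prismatic=1, spherical=3, fixed=0
DOF = 3*1 + 1*1 + 2*0
DOF = 4

4


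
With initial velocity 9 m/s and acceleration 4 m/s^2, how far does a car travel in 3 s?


Given: v0 = 9 m/s, a = 4 m/s^2, t = 3 s
Using s = v0*t + (1/2)*a*t^2
s = 9*3 + (1/2)*4*3^2
s = 27 + (1/2)*36
s = 27 + 18
s = 45

45 m


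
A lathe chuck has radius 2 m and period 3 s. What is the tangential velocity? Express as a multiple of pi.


Given: radius r = 2 m, period T = 3 s
Using v = 2*pi*r / T
v = 2*pi*2 / 3
v = 4*pi / 3
v = 4/3*pi m/s

4/3*pi m/s


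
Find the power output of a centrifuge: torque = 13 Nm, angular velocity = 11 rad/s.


Given: tau = 13 Nm, omega = 11 rad/s
Using P = tau * omega
P = 13 * 11
P = 143 W

143 W


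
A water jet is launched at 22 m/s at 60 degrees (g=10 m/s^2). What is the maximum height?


Given: v0 = 22 m/s, theta = 60 deg, g = 10 m/s^2
sin^2(60) = 3/4
Using H = v0^2 * sin^2(theta) / (2*g)
H = 22^2 * 3/4 / (2*10)
H = 484 * 3/4 / 20
H = 363 / 20
H = 363/20 m

363/20 m


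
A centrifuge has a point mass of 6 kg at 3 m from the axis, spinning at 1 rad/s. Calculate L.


Given: m = 6 kg, r = 3 m, omega = 1 rad/s
For a point mass: I = m*r^2
I = 6*3^2 = 6*9 = 54
L = I*omega = 54*1
L = 54 kg*m^2/s

54 kg*m^2/s


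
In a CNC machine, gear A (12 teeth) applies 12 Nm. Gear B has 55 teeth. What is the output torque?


Given: N1 = 12, N2 = 55, T1 = 12 Nm
Using T2/T1 = N2/N1
T2 = T1 * N2 / N1
T2 = 12 * 55 / 12
T2 = 660 / 12
T2 = 55 Nm

55 Nm


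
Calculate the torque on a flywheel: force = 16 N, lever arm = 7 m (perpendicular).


Given: F = 16 N, r = 7 m, angle = 90 deg (perpendicular)
Using tau = F * r * sin(90)
sin(90) = 1
tau = 16 * 7 * 1
tau = 112 Nm

112 Nm


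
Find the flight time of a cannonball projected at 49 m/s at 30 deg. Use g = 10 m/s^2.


Given: v0 = 49 m/s, theta = 30 deg, g = 10 m/s^2
sin(30) = 1/2
Using T = 2*v0*sin(theta) / g
T = 2*49*1/2 / 10
T = 49 / 10
T = 49/10 s

49/10 s


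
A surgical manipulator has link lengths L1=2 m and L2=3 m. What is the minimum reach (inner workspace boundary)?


Given: L1 = 2 m, L2 = 3 m
For a 2-link planar arm, min reach = |L1 - L2| (second link folded back)
Min reach = |2 - 3|
Min reach = 1 m

1 m


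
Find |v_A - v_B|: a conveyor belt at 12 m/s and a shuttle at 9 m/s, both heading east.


Given: v_A = 12 m/s east, v_B = 9 m/s east
Both move in the same direction; relative speed = |v_A - v_B|
|12 - 9| = |3|
= 3 m/s

3 m/s


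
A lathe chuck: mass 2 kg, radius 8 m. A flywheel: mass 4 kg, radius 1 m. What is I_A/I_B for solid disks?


Given: M1=2 kg, R1=8 m, M2=4 kg, R2=1 m
For a disk: I = (1/2)*M*R^2, so I_A/I_B = (M1*R1^2)/(M2*R2^2)
M1*R1^2 = 2*64 = 128
M2*R2^2 = 4*1 = 4
I_A/I_B = 128/4 = 32

32


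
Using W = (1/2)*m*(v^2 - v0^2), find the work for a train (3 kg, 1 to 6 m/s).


Given: m = 3 kg, v0 = 1 m/s, v = 6 m/s
Using W = (1/2)*m*(v^2 - v0^2)
v^2 = 6^2 = 36
v0^2 = 1^2 = 1
v^2 - v0^2 = 36 - 1 = 35
W = (1/2)*3*35 = 105/2 J

105/2 J


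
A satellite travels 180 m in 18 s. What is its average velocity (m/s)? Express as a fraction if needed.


Given: distance d = 180 m, time t = 18 s
Using v = d / t
v = 180 / 18
v = 10 m/s

10 m/s


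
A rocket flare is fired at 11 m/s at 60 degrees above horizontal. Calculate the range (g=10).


Given: v0 = 11 m/s, theta = 60 deg, g = 10 m/s^2
sin(2*60) = sin(120) = sqrt(3)/2
Using R = v0^2 * sin(2*theta) / g
R = 11^2 * (sqrt(3)/2) / 10
R = 121 * sqrt(3) / 20
R = 121/20*sqrt(3) m

121/20*sqrt(3) m


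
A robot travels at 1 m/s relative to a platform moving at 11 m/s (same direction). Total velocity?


Given: object velocity = 1 m/s, platform velocity = 11 m/s (same direction)
Using classical velocity addition: v_total = v_object + v_platform
v_total = 1 + 11
v_total = 12 m/s

12 m/s


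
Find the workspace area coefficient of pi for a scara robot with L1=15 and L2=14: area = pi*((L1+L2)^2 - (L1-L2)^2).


Given: L1 = 15, L2 = 14
(L1+L2)^2 = (29)^2 = 841
(L1-L2)^2 = (1)^2 = 1
Difference = 841 - 1 = 840
This equals 4*L1*L2 = 4*15*14 = 840
Workspace area = 840*pi

840


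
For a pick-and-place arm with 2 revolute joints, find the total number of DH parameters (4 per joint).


Given: 2 joints, 4 DH parameters per joint (d, theta, a, alpha)
Total DH parameters = number_of_joints * 4
Total = 2 * 4
Total = 8

8


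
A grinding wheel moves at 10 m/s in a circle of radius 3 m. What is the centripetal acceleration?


Given: v = 10 m/s, r = 3 m
Using a_c = v^2 / r
a_c = 10^2 / 3
a_c = 100 / 3
a_c = 100/3 m/s^2

100/3 m/s^2


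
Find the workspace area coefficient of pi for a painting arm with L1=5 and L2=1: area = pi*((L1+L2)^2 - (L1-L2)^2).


Given: L1 = 5, L2 = 1
(L1+L2)^2 = (6)^2 = 36
(L1-L2)^2 = (4)^2 = 16
Difference = 36 - 16 = 20
This equals 4*L1*L2 = 4*5*1 = 20
Workspace area = 20*pi

20


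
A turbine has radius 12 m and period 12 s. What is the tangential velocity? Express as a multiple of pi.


Given: radius r = 12 m, period T = 12 s
Using v = 2*pi*r / T
v = 2*pi*12 / 12
v = 24*pi / 12
v = 2*pi m/s

2*pi m/s


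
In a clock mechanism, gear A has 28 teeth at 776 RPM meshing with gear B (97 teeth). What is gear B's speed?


Given: N1 = 28 teeth, w1 = 776 RPM, N2 = 97 teeth
Using N1*w1 = N2*w2
w2 = N1*w1 / N2
w2 = 28*776 / 97
w2 = 21728 / 97
w2 = 224 RPM

224 RPM


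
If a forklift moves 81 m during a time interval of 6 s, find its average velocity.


Given: distance d = 81 m, time t = 6 s
Using v = d / t
v = 81 / 6
v = 27/2 m/s

27/2 m/s


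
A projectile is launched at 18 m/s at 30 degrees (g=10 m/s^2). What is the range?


Given: v0 = 18 m/s, theta = 30 deg, g = 10 m/s^2
sin(2*30) = sin(60) = sqrt(3)/2
Using R = v0^2 * sin(2*theta) / g
R = 18^2 * (sqrt(3)/2) / 10
R = 324 * sqrt(3) / 20
R = 81/5*sqrt(3) m

81/5*sqrt(3) m


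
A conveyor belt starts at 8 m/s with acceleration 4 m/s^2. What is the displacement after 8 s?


Given: v0 = 8 m/s, a = 4 m/s^2, t = 8 s
Using s = v0*t + (1/2)*a*t^2
s = 8*8 + (1/2)*4*8^2
s = 64 + (1/2)*256
s = 64 + 128
s = 192

192 m


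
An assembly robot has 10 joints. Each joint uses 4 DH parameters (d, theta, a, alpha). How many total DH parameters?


Given: 10 joints, 4 DH parameters per joint (d, theta, a, alpha)
Total DH parameters = number_of_joints * 4
Total = 10 * 4
Total = 40

40


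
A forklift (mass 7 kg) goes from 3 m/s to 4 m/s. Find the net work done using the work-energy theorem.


Given: m = 7 kg, v0 = 3 m/s, v = 4 m/s
Using W = (1/2)*m*(v^2 - v0^2)
v^2 = 4^2 = 16
v0^2 = 3^2 = 9
v^2 - v0^2 = 16 - 9 = 7
W = (1/2)*7*7 = 49/2 J

49/2 J


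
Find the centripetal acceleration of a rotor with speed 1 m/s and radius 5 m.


Given: v = 1 m/s, r = 5 m
Using a_c = v^2 / r
a_c = 1^2 / 5
a_c = 1 / 5
a_c = 1/5 m/s^2

1/5 m/s^2


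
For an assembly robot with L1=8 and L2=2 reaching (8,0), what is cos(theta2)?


Given: L1 = 8, L2 = 2, target (x, y) = (8, 0)
Using cos(theta2) = (x^2 + y^2 - L1^2 - L2^2) / (2*L1*L2)
x^2 + y^2 = 8^2 + 0 = 64
L1^2 + L2^2 = 64 + 4 = 68
Numerator = 64 - 68 = -4
Denominator = 2*8*2 = 32
cos(theta2) = -4/32 = -1/8

-1/8


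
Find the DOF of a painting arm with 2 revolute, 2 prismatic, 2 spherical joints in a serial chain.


Given: serial robot with 2 revolute, 2 prismatic, 2 spherical joints
DOF contribution per joint type: revolute=1, prismatic=1, spherical=3, fixed=0
DOF = 2*1 + 2*1 + 2*3
DOF = 10

10


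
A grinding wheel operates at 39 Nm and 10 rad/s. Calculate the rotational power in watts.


Given: tau = 39 Nm, omega = 10 rad/s
Using P = tau * omega
P = 39 * 10
P = 390 W

390 W


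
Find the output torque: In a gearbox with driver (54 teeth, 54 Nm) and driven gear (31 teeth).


Given: N1 = 54, N2 = 31, T1 = 54 Nm
Using T2/T1 = N2/N1
T2 = T1 * N2 / N1
T2 = 54 * 31 / 54
T2 = 1674 / 54
T2 = 31 Nm

31 Nm


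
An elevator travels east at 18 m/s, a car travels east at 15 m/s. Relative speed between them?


Given: v_A = 18 m/s east, v_B = 15 m/s east
Both move in the same direction; relative speed = |v_A - v_B|
|18 - 15| = |3|
= 3 m/s

3 m/s


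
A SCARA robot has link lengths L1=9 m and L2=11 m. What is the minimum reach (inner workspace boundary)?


Given: L1 = 9 m, L2 = 11 m
For a 2-link planar arm, min reach = |L1 - L2| (second link folded back)
Min reach = |9 - 11|
Min reach = 2 m

2 m


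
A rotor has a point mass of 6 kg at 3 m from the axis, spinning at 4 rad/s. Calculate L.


Given: m = 6 kg, r = 3 m, omega = 4 rad/s
For a point mass: I = m*r^2
I = 6*3^2 = 6*9 = 54
L = I*omega = 54*4
L = 216 kg*m^2/s

216 kg*m^2/s


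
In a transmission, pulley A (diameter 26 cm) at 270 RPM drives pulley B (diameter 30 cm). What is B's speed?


Given: D1 = 26 cm, w1 = 270 RPM, D2 = 30 cm
Using D1*w1 = D2*w2
w2 = D1*w1 / D2
w2 = 26*270 / 30
w2 = 7020 / 30
w2 = 234 RPM

234 RPM


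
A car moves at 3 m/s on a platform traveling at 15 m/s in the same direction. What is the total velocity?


Given: object velocity = 3 m/s, platform velocity = 15 m/s (same direction)
Using classical velocity addition: v_total = v_object + v_platform
v_total = 3 + 15
v_total = 18 m/s

18 m/s


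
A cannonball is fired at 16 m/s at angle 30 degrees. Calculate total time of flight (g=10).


Given: v0 = 16 m/s, theta = 30 deg, g = 10 m/s^2
sin(30) = 1/2
Using T = 2*v0*sin(theta) / g
T = 2*16*1/2 / 10
T = 16 / 10
T = 8/5 s

8/5 s


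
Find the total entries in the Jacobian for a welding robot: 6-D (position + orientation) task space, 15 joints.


Given: task space dimension = 6, joints = 15
Jacobian is a 6 x 15 matrix
Total entries = rows * columns
Total = 6 * 15
Total = 90

90


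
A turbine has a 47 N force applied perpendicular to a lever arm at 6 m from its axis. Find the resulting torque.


Given: F = 47 N, r = 6 m, angle = 90 deg (perpendicular)
Using tau = F * r * sin(90)
sin(90) = 1
tau = 47 * 6 * 1
tau = 282 Nm

282 Nm


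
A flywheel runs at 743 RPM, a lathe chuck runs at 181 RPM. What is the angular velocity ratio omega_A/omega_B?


Given: RPM_A = 743, RPM_B = 181
omega = 2*pi*RPM/60, so omega_A/omega_B = RPM_A / RPM_B
omega_A/omega_B = 743 / 181
omega_A/omega_B = 743/181

743/181


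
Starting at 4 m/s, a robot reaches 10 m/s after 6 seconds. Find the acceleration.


Given: initial velocity v0 = 4 m/s, final velocity v = 10 m/s, time t = 6 s
Using a = (v - v0) / t
a = (10 - 4) / 6
a = 6 / 6
a = 1 m/s^2

1 m/s^2


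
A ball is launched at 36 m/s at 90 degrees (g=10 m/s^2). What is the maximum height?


Given: v0 = 36 m/s, theta = 90 deg, g = 10 m/s^2
sin^2(90) = 1
Using H = v0^2 * sin^2(theta) / (2*g)
H = 36^2 * 1 / (2*10)
H = 1296 * 1 / 20
H = 1296 / 20
H = 324/5 m

324/5 m


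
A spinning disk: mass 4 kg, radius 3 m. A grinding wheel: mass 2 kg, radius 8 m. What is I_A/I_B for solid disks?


Given: M1=4 kg, R1=3 m, M2=2 kg, R2=8 m
For a disk: I = (1/2)*M*R^2, so I_A/I_B = (M1*R1^2)/(M2*R2^2)
M1*R1^2 = 4*9 = 36
M2*R2^2 = 2*64 = 128
I_A/I_B = 36/128 = 9/32

9/32


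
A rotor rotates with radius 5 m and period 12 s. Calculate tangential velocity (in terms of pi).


Given: radius r = 5 m, period T = 12 s
Using v = 2*pi*r / T
v = 2*pi*5 / 12
v = 10*pi / 12
v = 5/6*pi m/s

5/6*pi m/s


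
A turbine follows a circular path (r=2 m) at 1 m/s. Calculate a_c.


Given: v = 1 m/s, r = 2 m
Using a_c = v^2 / r
a_c = 1^2 / 2
a_c = 1 / 2
a_c = 1/2 m/s^2

1/2 m/s^2


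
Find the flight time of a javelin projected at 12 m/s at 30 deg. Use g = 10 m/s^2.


Given: v0 = 12 m/s, theta = 30 deg, g = 10 m/s^2
sin(30) = 1/2
Using T = 2*v0*sin(theta) / g
T = 2*12*1/2 / 10
T = 12 / 10
T = 6/5 s

6/5 s


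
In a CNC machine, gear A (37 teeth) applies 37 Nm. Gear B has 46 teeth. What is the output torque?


Given: N1 = 37, N2 = 46, T1 = 37 Nm
Using T2/T1 = N2/N1
T2 = T1 * N2 / N1
T2 = 37 * 46 / 37
T2 = 1702 / 37
T2 = 46 Nm

46 Nm


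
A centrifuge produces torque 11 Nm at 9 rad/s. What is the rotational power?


Given: tau = 11 Nm, omega = 9 rad/s
Using P = tau * omega
P = 11 * 9
P = 99 W

99 W


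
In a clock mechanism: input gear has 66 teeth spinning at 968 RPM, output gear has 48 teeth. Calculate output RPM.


Given: N1 = 66 teeth, w1 = 968 RPM, N2 = 48 teeth
Using N1*w1 = N2*w2
w2 = N1*w1 / N2
w2 = 66*968 / 48
w2 = 63888 / 48
w2 = 1331 RPM

1331 RPM


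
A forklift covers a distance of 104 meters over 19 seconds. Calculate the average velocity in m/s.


Given: distance d = 104 m, time t = 19 s
Using v = d / t
v = 104 / 19
v = 104/19 m/s

104/19 m/s


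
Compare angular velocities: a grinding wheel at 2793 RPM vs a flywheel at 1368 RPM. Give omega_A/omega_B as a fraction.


Given: RPM_A = 2793, RPM_B = 1368
omega = 2*pi*RPM/60, so omega_A/omega_B = RPM_A / RPM_B
omega_A/omega_B = 2793 / 1368
omega_A/omega_B = 49/24

49/24


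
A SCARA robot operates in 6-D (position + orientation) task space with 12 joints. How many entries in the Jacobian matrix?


Given: task space dimension = 6, joints = 12
Jacobian is a 6 x 12 matrix
Total entries = rows * columns
Total = 6 * 12
Total = 72

72


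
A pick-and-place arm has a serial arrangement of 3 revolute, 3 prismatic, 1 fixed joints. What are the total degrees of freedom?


Given: serial robot with 3 revolute, 3 prismatic, 1 fixed joints
DOF contribution per joint type: revolute=1, prismatic=1, spherical=3, fixed=0
DOF = 3*1 + 3*1 + 1*0
DOF = 6

6


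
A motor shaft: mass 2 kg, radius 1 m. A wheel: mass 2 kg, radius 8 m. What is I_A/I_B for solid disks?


Given: M1=2 kg, R1=1 m, M2=2 kg, R2=8 m
For a disk: I = (1/2)*M*R^2, so I_A/I_B = (M1*R1^2)/(M2*R2^2)
M1*R1^2 = 2*1 = 2
M2*R2^2 = 2*64 = 128
I_A/I_B = 2/128 = 1/64

1/64


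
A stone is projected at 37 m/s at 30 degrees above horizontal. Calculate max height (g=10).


Given: v0 = 37 m/s, theta = 30 deg, g = 10 m/s^2
sin^2(30) = 1/4
Using H = v0^2 * sin^2(theta) / (2*g)
H = 37^2 * 1/4 / (2*10)
H = 1369 * 1/4 / 20
H = 1369/4 / 20
H = 1369/80 m

1369/80 m


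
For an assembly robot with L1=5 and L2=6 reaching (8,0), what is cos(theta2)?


Given: L1 = 5, L2 = 6, target (x, y) = (8, 0)
Using cos(theta2) = (x^2 + y^2 - L1^2 - L2^2) / (2*L1*L2)
x^2 + y^2 = 8^2 + 0 = 64
L1^2 + L2^2 = 25 + 36 = 61
Numerator = 64 - 61 = 3
Denominator = 2*5*6 = 60
cos(theta2) = 3/60 = 1/20

1/20


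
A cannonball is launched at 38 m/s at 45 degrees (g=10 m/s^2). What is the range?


Given: v0 = 38 m/s, theta = 45 deg, g = 10 m/s^2
sin(2*45) = sin(90) = 1
Using R = v0^2 * sin(2*theta) / g
R = 38^2 * 1 / 10
R = 1444 / 10
R = 722/5 m

722/5 m


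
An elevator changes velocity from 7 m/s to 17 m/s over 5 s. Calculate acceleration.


Given: initial velocity v0 = 7 m/s, final velocity v = 17 m/s, time t = 5 s
Using a = (v - v0) / t
a = (17 - 7) / 5
a = 10 / 5
a = 2 m/s^2

2 m/s^2


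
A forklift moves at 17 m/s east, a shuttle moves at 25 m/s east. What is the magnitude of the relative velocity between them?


Given: v_A = 17 m/s east, v_B = 25 m/s east
Both move in the same direction; relative speed = |v_A - v_B|
|17 - 25| = |-8|
= 8 m/s

8 m/s


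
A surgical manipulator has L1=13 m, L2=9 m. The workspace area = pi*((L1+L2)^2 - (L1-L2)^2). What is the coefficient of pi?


Given: L1 = 13, L2 = 9
(L1+L2)^2 = (22)^2 = 484
(L1-L2)^2 = (4)^2 = 16
Difference = 484 - 16 = 468
This equals 4*L1*L2 = 4*13*9 = 468
Workspace area = 468*pi

468


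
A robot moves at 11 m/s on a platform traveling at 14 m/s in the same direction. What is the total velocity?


Given: object velocity = 11 m/s, platform velocity = 14 m/s (same direction)
Using classical velocity addition: v_total = v_object + v_platform
v_total = 11 + 14
v_total = 25 m/s

25 m/s


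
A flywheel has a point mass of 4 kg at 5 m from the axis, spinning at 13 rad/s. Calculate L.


Given: m = 4 kg, r = 5 m, omega = 13 rad/s
For a point mass: I = m*r^2
I = 4*5^2 = 4*25 = 100
L = I*omega = 100*13
L = 1300 kg*m^2/s

1300 kg*m^2/s


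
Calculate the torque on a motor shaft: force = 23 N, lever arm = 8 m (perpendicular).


Given: F = 23 N, r = 8 m, angle = 90 deg (perpendicular)
Using tau = F * r * sin(90)
sin(90) = 1
tau = 23 * 8 * 1
tau = 184 Nm

184 Nm


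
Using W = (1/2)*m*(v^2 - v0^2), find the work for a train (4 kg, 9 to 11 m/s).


Given: m = 4 kg, v0 = 9 m/s, v = 11 m/s
Using W = (1/2)*m*(v^2 - v0^2)
v^2 = 11^2 = 121
v0^2 = 9^2 = 81
v^2 - v0^2 = 121 - 81 = 40
W = (1/2)*4*40 = 80 J

80 J


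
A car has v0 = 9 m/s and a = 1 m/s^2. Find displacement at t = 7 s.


Given: v0 = 9 m/s, a = 1 m/s^2, t = 7 s
Using s = v0*t + (1/2)*a*t^2
s = 9*7 + (1/2)*1*7^2
s = 63 + (1/2)*49
s = 63 + 49/2
s = 175/2

175/2 m
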